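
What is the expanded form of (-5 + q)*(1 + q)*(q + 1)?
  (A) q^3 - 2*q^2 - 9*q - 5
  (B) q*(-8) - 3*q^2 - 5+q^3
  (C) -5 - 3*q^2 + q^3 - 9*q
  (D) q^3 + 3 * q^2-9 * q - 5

Expanding (-5 + q)*(1 + q)*(q + 1):
= -5 - 3*q^2 + q^3 - 9*q
C) -5 - 3*q^2 + q^3 - 9*q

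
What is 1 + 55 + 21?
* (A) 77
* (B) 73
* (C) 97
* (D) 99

First: 1 + 55 = 56
Then: 56 + 21 = 77
A) 77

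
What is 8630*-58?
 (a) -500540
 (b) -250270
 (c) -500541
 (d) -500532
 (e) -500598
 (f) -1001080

8630 * -58 = -500540
a) -500540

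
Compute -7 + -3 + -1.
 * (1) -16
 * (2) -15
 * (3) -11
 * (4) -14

First: -7 + -3 = -10
Then: -10 + -1 = -11
3) -11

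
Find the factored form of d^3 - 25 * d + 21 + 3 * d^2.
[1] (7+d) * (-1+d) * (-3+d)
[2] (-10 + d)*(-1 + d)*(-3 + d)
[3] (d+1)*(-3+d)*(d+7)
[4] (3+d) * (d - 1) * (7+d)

We need to factor d^3 - 25 * d + 21 + 3 * d^2.
The factored form is (7+d) * (-1+d) * (-3+d).
1) (7+d) * (-1+d) * (-3+d)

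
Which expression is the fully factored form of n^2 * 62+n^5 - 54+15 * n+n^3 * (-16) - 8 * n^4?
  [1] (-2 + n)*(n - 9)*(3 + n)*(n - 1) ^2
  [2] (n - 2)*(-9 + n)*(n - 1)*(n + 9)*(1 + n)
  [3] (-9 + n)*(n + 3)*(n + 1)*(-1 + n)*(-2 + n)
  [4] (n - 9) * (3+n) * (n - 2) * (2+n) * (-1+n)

We need to factor n^2 * 62+n^5 - 54+15 * n+n^3 * (-16) - 8 * n^4.
The factored form is (-9 + n)*(n + 3)*(n + 1)*(-1 + n)*(-2 + n).
3) (-9 + n)*(n + 3)*(n + 1)*(-1 + n)*(-2 + n)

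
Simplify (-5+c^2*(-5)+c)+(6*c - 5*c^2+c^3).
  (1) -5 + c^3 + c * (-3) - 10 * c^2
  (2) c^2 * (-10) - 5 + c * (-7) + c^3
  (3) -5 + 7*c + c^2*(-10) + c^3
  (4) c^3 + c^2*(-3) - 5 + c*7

Adding the polynomials and combining like terms:
(-5 + c^2*(-5) + c) + (6*c - 5*c^2 + c^3)
= -5 + 7*c + c^2*(-10) + c^3
3) -5 + 7*c + c^2*(-10) + c^3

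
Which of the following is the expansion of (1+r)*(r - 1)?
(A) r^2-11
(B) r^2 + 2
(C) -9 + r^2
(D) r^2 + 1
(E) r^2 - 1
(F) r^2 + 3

Expanding (1+r)*(r - 1):
= r^2 - 1
E) r^2 - 1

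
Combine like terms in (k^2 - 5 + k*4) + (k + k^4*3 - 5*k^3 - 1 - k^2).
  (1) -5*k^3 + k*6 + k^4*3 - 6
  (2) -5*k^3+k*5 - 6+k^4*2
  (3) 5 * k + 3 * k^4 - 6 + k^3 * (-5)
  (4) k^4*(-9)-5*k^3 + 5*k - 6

Adding the polynomials and combining like terms:
(k^2 - 5 + k*4) + (k + k^4*3 - 5*k^3 - 1 - k^2)
= 5 * k + 3 * k^4 - 6 + k^3 * (-5)
3) 5 * k + 3 * k^4 - 6 + k^3 * (-5)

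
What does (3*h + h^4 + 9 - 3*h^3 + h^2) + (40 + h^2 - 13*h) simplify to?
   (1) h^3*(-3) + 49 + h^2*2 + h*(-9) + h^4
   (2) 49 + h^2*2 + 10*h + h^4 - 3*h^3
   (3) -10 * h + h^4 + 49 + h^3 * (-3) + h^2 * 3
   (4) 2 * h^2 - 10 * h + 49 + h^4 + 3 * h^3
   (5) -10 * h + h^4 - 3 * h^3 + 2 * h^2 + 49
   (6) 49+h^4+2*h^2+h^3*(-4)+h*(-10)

Adding the polynomials and combining like terms:
(3*h + h^4 + 9 - 3*h^3 + h^2) + (40 + h^2 - 13*h)
= -10 * h + h^4 - 3 * h^3 + 2 * h^2 + 49
5) -10 * h + h^4 - 3 * h^3 + 2 * h^2 + 49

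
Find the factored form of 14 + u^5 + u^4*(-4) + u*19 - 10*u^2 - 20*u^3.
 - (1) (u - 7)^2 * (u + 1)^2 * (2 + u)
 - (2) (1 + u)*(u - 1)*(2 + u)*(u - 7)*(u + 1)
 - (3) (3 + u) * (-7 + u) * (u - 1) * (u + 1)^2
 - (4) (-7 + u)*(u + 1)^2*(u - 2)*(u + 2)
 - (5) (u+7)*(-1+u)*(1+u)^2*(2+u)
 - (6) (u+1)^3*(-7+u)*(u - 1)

We need to factor 14 + u^5 + u^4*(-4) + u*19 - 10*u^2 - 20*u^3.
The factored form is (1 + u)*(u - 1)*(2 + u)*(u - 7)*(u + 1).
2) (1 + u)*(u - 1)*(2 + u)*(u - 7)*(u + 1)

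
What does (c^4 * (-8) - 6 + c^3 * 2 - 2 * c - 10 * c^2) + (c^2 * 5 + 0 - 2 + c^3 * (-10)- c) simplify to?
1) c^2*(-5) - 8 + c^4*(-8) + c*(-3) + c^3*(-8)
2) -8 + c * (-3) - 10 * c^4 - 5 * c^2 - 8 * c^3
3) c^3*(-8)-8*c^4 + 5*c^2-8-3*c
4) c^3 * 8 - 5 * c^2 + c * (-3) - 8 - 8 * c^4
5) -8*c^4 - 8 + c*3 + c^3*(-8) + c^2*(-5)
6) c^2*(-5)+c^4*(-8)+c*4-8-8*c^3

Adding the polynomials and combining like terms:
(c^4*(-8) - 6 + c^3*2 - 2*c - 10*c^2) + (c^2*5 + 0 - 2 + c^3*(-10) - c)
= c^2*(-5) - 8 + c^4*(-8) + c*(-3) + c^3*(-8)
1) c^2*(-5) - 8 + c^4*(-8) + c*(-3) + c^3*(-8)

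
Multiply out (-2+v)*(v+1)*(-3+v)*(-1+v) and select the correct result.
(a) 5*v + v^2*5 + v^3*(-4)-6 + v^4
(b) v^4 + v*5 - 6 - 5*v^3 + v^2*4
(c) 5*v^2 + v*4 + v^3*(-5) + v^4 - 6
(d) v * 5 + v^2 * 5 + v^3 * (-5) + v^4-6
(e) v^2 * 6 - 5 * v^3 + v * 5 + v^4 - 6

Expanding (-2+v)*(v+1)*(-3+v)*(-1+v):
= v * 5 + v^2 * 5 + v^3 * (-5) + v^4-6
d) v * 5 + v^2 * 5 + v^3 * (-5) + v^4-6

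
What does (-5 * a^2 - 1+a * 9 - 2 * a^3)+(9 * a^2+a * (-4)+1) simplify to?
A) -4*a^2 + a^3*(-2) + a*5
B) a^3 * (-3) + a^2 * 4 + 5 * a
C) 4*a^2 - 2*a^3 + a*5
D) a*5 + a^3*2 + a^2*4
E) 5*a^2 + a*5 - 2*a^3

Adding the polynomials and combining like terms:
(-5*a^2 - 1 + a*9 - 2*a^3) + (9*a^2 + a*(-4) + 1)
= 4*a^2 - 2*a^3 + a*5
C) 4*a^2 - 2*a^3 + a*5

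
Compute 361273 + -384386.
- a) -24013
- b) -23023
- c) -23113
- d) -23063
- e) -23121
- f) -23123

361273 + -384386 = -23113
c) -23113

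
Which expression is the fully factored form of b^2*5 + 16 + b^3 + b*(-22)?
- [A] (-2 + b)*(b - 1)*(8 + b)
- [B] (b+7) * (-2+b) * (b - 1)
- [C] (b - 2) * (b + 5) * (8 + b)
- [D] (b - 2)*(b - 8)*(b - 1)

We need to factor b^2*5 + 16 + b^3 + b*(-22).
The factored form is (-2 + b)*(b - 1)*(8 + b).
A) (-2 + b)*(b - 1)*(8 + b)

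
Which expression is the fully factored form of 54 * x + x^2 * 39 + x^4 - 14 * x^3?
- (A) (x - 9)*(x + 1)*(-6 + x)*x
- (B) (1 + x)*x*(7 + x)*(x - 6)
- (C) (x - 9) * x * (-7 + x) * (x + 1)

We need to factor 54 * x + x^2 * 39 + x^4 - 14 * x^3.
The factored form is (x - 9)*(x + 1)*(-6 + x)*x.
A) (x - 9)*(x + 1)*(-6 + x)*x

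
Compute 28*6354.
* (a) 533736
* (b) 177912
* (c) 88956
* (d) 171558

28 * 6354 = 177912
b) 177912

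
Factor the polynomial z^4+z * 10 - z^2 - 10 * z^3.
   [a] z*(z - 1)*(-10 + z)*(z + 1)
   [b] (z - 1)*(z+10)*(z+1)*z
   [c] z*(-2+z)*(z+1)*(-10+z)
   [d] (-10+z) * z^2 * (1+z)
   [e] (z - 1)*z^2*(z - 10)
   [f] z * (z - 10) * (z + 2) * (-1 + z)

We need to factor z^4+z * 10 - z^2 - 10 * z^3.
The factored form is z*(z - 1)*(-10 + z)*(z + 1).
a) z*(z - 1)*(-10 + z)*(z + 1)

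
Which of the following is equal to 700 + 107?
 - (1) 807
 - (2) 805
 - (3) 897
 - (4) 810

700 + 107 = 807
1) 807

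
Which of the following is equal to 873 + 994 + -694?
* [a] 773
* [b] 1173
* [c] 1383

First: 873 + 994 = 1867
Then: 1867 + -694 = 1173
b) 1173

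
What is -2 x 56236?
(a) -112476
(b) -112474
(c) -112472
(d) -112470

-2 * 56236 = -112472
c) -112472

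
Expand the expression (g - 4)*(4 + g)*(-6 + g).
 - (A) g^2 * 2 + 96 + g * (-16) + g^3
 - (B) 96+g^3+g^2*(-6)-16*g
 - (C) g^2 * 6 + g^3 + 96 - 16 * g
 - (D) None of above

Expanding (g - 4)*(4 + g)*(-6 + g):
= 96+g^3+g^2*(-6)-16*g
B) 96+g^3+g^2*(-6)-16*g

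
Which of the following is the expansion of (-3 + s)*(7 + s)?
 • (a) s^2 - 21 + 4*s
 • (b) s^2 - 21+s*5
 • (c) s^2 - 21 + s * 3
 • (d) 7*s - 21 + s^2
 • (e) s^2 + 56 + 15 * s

Expanding (-3 + s)*(7 + s):
= s^2 - 21 + 4*s
a) s^2 - 21 + 4*s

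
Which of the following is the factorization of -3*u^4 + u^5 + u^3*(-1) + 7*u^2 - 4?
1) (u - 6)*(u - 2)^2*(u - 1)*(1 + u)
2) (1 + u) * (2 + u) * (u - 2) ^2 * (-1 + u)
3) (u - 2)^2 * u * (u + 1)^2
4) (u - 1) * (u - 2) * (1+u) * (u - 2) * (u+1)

We need to factor -3*u^4 + u^5 + u^3*(-1) + 7*u^2 - 4.
The factored form is (u - 1) * (u - 2) * (1+u) * (u - 2) * (u+1).
4) (u - 1) * (u - 2) * (1+u) * (u - 2) * (u+1)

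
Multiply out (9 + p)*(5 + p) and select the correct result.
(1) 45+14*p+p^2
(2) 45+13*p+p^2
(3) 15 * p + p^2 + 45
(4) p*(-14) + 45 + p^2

Expanding (9 + p)*(5 + p):
= 45+14*p+p^2
1) 45+14*p+p^2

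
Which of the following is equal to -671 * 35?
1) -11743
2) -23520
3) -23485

-671 * 35 = -23485
3) -23485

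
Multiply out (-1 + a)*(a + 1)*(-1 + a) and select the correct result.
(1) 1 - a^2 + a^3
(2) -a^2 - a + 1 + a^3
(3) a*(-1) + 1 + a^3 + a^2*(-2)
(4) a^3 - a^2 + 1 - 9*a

Expanding (-1 + a)*(a + 1)*(-1 + a):
= -a^2 - a + 1 + a^3
2) -a^2 - a + 1 + a^3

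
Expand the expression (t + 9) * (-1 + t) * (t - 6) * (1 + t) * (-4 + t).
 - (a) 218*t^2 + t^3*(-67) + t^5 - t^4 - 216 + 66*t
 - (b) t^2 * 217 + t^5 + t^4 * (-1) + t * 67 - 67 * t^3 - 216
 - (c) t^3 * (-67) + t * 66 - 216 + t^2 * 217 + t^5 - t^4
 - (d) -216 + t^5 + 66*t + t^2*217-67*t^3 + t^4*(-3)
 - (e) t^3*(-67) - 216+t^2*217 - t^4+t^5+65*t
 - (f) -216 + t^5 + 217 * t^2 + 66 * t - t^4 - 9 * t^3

Expanding (t + 9) * (-1 + t) * (t - 6) * (1 + t) * (-4 + t):
= t^3 * (-67) + t * 66 - 216 + t^2 * 217 + t^5 - t^4
c) t^3 * (-67) + t * 66 - 216 + t^2 * 217 + t^5 - t^4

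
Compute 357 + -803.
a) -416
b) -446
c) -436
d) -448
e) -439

357 + -803 = -446
b) -446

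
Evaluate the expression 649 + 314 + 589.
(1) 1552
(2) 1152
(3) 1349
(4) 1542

First: 649 + 314 = 963
Then: 963 + 589 = 1552
1) 1552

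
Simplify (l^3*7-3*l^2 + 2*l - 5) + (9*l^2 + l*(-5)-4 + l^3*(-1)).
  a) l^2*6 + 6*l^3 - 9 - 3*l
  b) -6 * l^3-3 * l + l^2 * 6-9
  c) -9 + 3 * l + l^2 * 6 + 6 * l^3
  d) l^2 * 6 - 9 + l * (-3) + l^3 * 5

Adding the polynomials and combining like terms:
(l^3*7 - 3*l^2 + 2*l - 5) + (9*l^2 + l*(-5) - 4 + l^3*(-1))
= l^2*6 + 6*l^3 - 9 - 3*l
a) l^2*6 + 6*l^3 - 9 - 3*l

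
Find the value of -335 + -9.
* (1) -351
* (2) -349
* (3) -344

-335 + -9 = -344
3) -344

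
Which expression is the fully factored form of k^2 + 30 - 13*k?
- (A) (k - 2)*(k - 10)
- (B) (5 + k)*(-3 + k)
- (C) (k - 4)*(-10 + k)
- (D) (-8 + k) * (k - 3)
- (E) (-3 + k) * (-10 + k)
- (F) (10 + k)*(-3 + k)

We need to factor k^2 + 30 - 13*k.
The factored form is (-3 + k) * (-10 + k).
E) (-3 + k) * (-10 + k)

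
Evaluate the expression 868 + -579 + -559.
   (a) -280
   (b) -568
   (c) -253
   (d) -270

First: 868 + -579 = 289
Then: 289 + -559 = -270
d) -270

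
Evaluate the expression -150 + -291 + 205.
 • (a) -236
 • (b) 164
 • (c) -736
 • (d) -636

First: -150 + -291 = -441
Then: -441 + 205 = -236
a) -236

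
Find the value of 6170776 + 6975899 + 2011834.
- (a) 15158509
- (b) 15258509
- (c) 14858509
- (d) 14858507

First: 6170776 + 6975899 = 13146675
Then: 13146675 + 2011834 = 15158509
a) 15158509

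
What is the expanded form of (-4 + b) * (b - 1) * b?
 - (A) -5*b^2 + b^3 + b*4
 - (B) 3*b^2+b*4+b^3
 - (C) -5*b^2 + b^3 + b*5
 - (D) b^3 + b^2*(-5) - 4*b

Expanding (-4 + b) * (b - 1) * b:
= -5*b^2 + b^3 + b*4
A) -5*b^2 + b^3 + b*4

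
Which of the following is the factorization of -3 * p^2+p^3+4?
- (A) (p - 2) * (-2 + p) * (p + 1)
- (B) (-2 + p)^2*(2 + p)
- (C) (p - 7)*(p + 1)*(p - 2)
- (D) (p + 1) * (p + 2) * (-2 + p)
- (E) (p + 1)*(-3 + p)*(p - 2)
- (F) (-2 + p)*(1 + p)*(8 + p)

We need to factor -3 * p^2+p^3+4.
The factored form is (p - 2) * (-2 + p) * (p + 1).
A) (p - 2) * (-2 + p) * (p + 1)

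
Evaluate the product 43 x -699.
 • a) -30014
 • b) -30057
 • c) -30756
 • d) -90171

43 * -699 = -30057
b) -30057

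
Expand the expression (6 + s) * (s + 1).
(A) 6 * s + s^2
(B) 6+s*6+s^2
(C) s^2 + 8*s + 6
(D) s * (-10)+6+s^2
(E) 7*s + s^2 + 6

Expanding (6 + s) * (s + 1):
= 7*s + s^2 + 6
E) 7*s + s^2 + 6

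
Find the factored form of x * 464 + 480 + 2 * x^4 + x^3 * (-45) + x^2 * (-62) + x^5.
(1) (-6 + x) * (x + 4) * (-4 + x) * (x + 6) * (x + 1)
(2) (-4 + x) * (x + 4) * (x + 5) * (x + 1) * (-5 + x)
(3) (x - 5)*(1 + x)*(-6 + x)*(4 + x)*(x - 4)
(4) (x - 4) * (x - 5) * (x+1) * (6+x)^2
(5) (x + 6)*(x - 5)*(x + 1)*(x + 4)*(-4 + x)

We need to factor x * 464 + 480 + 2 * x^4 + x^3 * (-45) + x^2 * (-62) + x^5.
The factored form is (x + 6)*(x - 5)*(x + 1)*(x + 4)*(-4 + x).
5) (x + 6)*(x - 5)*(x + 1)*(x + 4)*(-4 + x)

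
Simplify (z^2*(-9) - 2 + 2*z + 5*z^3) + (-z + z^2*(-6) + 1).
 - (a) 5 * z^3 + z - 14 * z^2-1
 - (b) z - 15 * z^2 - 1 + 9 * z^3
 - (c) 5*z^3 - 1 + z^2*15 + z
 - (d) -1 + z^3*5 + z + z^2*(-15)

Adding the polynomials and combining like terms:
(z^2*(-9) - 2 + 2*z + 5*z^3) + (-z + z^2*(-6) + 1)
= -1 + z^3*5 + z + z^2*(-15)
d) -1 + z^3*5 + z + z^2*(-15)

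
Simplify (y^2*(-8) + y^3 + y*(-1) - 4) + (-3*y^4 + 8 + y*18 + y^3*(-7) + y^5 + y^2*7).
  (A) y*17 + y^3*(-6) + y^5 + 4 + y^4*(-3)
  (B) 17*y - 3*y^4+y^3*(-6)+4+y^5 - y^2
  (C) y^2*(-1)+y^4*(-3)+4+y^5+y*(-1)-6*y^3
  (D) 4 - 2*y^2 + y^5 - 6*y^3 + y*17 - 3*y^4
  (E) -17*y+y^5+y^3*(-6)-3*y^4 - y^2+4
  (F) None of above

Adding the polynomials and combining like terms:
(y^2*(-8) + y^3 + y*(-1) - 4) + (-3*y^4 + 8 + y*18 + y^3*(-7) + y^5 + y^2*7)
= 17*y - 3*y^4+y^3*(-6)+4+y^5 - y^2
B) 17*y - 3*y^4+y^3*(-6)+4+y^5 - y^2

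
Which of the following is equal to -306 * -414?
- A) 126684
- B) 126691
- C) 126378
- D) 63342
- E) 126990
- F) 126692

-306 * -414 = 126684
A) 126684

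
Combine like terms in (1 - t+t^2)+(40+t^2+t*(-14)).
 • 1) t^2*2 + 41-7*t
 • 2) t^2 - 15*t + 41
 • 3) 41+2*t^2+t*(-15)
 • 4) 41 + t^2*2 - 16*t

Adding the polynomials and combining like terms:
(1 - t + t^2) + (40 + t^2 + t*(-14))
= 41+2*t^2+t*(-15)
3) 41+2*t^2+t*(-15)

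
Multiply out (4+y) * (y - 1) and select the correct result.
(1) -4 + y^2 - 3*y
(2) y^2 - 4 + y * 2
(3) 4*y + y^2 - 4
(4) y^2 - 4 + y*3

Expanding (4+y) * (y - 1):
= y^2 - 4 + y*3
4) y^2 - 4 + y*3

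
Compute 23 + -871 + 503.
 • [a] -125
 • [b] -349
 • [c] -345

First: 23 + -871 = -848
Then: -848 + 503 = -345
c) -345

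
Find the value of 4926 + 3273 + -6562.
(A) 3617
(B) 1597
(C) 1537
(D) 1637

First: 4926 + 3273 = 8199
Then: 8199 + -6562 = 1637
D) 1637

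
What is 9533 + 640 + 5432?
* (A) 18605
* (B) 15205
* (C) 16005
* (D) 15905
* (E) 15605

First: 9533 + 640 = 10173
Then: 10173 + 5432 = 15605
E) 15605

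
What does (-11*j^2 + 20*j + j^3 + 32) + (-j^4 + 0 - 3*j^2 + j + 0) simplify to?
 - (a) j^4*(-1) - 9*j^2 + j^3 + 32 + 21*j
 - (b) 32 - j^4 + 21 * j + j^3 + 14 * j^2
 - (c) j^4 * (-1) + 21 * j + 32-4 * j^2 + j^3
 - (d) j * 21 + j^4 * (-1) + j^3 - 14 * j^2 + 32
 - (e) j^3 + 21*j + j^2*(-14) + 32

Adding the polynomials and combining like terms:
(-11*j^2 + 20*j + j^3 + 32) + (-j^4 + 0 - 3*j^2 + j + 0)
= j * 21 + j^4 * (-1) + j^3 - 14 * j^2 + 32
d) j * 21 + j^4 * (-1) + j^3 - 14 * j^2 + 32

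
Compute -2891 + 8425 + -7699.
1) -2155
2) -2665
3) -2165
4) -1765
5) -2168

First: -2891 + 8425 = 5534
Then: 5534 + -7699 = -2165
3) -2165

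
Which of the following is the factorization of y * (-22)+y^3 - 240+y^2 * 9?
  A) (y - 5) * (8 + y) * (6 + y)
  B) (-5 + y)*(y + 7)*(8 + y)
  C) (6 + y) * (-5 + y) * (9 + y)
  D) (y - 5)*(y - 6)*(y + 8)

We need to factor y * (-22)+y^3 - 240+y^2 * 9.
The factored form is (y - 5) * (8 + y) * (6 + y).
A) (y - 5) * (8 + y) * (6 + y)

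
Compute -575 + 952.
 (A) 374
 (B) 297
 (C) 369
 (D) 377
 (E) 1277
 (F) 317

-575 + 952 = 377
D) 377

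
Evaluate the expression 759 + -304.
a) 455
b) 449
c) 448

759 + -304 = 455
a) 455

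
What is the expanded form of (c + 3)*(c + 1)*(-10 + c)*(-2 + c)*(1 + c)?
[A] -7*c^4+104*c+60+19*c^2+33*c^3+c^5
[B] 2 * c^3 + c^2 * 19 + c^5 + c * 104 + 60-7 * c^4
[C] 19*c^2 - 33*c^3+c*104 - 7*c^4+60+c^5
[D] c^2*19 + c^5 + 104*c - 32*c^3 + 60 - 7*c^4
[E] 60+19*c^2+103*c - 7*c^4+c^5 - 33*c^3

Expanding (c + 3)*(c + 1)*(-10 + c)*(-2 + c)*(1 + c):
= 19*c^2 - 33*c^3+c*104 - 7*c^4+60+c^5
C) 19*c^2 - 33*c^3+c*104 - 7*c^4+60+c^5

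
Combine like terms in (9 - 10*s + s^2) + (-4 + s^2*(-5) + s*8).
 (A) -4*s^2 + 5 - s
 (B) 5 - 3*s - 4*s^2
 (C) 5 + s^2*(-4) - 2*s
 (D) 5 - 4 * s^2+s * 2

Adding the polynomials and combining like terms:
(9 - 10*s + s^2) + (-4 + s^2*(-5) + s*8)
= 5 + s^2*(-4) - 2*s
C) 5 + s^2*(-4) - 2*s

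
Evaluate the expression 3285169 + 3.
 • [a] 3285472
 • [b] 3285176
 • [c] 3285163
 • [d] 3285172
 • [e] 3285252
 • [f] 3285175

3285169 + 3 = 3285172
d) 3285172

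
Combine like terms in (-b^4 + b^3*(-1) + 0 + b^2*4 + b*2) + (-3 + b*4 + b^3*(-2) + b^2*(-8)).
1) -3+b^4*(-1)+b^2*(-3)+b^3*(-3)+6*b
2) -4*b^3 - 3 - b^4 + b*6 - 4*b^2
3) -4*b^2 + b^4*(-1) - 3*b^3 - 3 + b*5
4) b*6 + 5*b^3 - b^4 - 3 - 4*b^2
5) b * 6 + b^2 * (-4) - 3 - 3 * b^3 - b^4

Adding the polynomials and combining like terms:
(-b^4 + b^3*(-1) + 0 + b^2*4 + b*2) + (-3 + b*4 + b^3*(-2) + b^2*(-8))
= b * 6 + b^2 * (-4) - 3 - 3 * b^3 - b^4
5) b * 6 + b^2 * (-4) - 3 - 3 * b^3 - b^4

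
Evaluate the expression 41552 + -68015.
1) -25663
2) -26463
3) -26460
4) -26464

41552 + -68015 = -26463
2) -26463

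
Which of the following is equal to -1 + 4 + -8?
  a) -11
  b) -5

First: -1 + 4 = 3
Then: 3 + -8 = -5
b) -5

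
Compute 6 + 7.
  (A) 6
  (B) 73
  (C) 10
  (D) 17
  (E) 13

6 + 7 = 13
E) 13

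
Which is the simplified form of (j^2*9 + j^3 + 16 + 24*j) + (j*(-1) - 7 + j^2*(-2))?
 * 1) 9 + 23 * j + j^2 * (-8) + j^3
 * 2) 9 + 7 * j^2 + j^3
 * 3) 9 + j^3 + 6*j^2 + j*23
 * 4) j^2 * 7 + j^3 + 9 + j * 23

Adding the polynomials and combining like terms:
(j^2*9 + j^3 + 16 + 24*j) + (j*(-1) - 7 + j^2*(-2))
= j^2 * 7 + j^3 + 9 + j * 23
4) j^2 * 7 + j^3 + 9 + j * 23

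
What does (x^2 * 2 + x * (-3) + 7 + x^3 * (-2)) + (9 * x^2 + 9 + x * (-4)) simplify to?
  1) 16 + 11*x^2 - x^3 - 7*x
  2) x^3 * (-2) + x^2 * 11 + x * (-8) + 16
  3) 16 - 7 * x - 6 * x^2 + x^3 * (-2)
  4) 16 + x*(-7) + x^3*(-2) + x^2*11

Adding the polynomials and combining like terms:
(x^2*2 + x*(-3) + 7 + x^3*(-2)) + (9*x^2 + 9 + x*(-4))
= 16 + x*(-7) + x^3*(-2) + x^2*11
4) 16 + x*(-7) + x^3*(-2) + x^2*11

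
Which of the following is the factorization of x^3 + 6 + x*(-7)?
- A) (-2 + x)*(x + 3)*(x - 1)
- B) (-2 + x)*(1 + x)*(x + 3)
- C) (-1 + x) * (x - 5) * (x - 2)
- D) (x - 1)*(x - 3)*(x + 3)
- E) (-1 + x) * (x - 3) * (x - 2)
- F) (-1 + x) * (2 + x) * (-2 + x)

We need to factor x^3 + 6 + x*(-7).
The factored form is (-2 + x)*(x + 3)*(x - 1).
A) (-2 + x)*(x + 3)*(x - 1)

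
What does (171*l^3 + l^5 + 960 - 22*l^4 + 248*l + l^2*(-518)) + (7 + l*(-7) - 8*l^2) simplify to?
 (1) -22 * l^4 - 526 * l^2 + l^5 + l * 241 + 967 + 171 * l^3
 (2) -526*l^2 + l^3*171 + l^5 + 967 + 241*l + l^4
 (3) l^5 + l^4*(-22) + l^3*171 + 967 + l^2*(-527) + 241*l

Adding the polynomials and combining like terms:
(171*l^3 + l^5 + 960 - 22*l^4 + 248*l + l^2*(-518)) + (7 + l*(-7) - 8*l^2)
= -22 * l^4 - 526 * l^2 + l^5 + l * 241 + 967 + 171 * l^3
1) -22 * l^4 - 526 * l^2 + l^5 + l * 241 + 967 + 171 * l^3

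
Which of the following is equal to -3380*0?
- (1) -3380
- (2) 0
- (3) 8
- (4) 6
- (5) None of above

-3380 * 0 = 0
2) 0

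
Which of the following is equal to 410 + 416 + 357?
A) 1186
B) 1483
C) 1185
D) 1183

First: 410 + 416 = 826
Then: 826 + 357 = 1183
D) 1183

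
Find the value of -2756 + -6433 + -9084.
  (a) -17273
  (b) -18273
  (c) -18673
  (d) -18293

First: -2756 + -6433 = -9189
Then: -9189 + -9084 = -18273
b) -18273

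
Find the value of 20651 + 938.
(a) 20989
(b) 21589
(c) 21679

20651 + 938 = 21589
b) 21589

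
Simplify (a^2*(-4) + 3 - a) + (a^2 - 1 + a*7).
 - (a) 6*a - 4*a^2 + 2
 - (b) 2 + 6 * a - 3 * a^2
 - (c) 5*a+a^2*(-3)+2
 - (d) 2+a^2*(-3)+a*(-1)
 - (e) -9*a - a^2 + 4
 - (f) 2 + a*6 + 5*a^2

Adding the polynomials and combining like terms:
(a^2*(-4) + 3 - a) + (a^2 - 1 + a*7)
= 2 + 6 * a - 3 * a^2
b) 2 + 6 * a - 3 * a^2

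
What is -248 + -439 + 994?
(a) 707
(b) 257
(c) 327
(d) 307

First: -248 + -439 = -687
Then: -687 + 994 = 307
d) 307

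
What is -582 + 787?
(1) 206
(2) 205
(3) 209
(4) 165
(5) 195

-582 + 787 = 205
2) 205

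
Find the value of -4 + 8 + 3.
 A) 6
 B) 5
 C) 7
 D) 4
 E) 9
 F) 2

First: -4 + 8 = 4
Then: 4 + 3 = 7
C) 7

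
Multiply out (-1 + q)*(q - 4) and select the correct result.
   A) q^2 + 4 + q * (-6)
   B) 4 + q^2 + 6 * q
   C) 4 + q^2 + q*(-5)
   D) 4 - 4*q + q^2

Expanding (-1 + q)*(q - 4):
= 4 + q^2 + q*(-5)
C) 4 + q^2 + q*(-5)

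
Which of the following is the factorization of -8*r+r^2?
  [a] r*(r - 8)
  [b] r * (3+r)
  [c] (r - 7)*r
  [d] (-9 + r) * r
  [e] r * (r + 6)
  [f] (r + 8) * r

We need to factor -8*r+r^2.
The factored form is r*(r - 8).
a) r*(r - 8)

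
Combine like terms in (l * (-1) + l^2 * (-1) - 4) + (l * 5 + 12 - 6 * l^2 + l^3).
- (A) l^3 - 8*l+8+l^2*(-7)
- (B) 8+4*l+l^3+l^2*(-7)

Adding the polynomials and combining like terms:
(l*(-1) + l^2*(-1) - 4) + (l*5 + 12 - 6*l^2 + l^3)
= 8+4*l+l^3+l^2*(-7)
B) 8+4*l+l^3+l^2*(-7)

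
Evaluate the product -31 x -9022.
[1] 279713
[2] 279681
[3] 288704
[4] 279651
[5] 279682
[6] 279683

-31 * -9022 = 279682
5) 279682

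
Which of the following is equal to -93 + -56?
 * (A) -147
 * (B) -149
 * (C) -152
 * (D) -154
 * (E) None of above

-93 + -56 = -149
B) -149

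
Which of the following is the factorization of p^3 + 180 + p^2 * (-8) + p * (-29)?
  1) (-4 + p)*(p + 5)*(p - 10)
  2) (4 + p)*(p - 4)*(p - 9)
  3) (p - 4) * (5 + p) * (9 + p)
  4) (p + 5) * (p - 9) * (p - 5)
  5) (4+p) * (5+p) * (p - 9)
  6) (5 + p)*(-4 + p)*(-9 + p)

We need to factor p^3 + 180 + p^2 * (-8) + p * (-29).
The factored form is (5 + p)*(-4 + p)*(-9 + p).
6) (5 + p)*(-4 + p)*(-9 + p)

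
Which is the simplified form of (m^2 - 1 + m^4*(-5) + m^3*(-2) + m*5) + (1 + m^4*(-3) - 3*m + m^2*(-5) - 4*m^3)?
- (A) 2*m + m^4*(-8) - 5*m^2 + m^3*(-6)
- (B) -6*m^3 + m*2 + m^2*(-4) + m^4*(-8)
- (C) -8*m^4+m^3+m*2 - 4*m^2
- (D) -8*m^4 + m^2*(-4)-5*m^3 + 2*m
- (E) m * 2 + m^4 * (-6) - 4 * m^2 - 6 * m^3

Adding the polynomials and combining like terms:
(m^2 - 1 + m^4*(-5) + m^3*(-2) + m*5) + (1 + m^4*(-3) - 3*m + m^2*(-5) - 4*m^3)
= -6*m^3 + m*2 + m^2*(-4) + m^4*(-8)
B) -6*m^3 + m*2 + m^2*(-4) + m^4*(-8)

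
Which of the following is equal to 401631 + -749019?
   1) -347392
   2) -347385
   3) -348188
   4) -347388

401631 + -749019 = -347388
4) -347388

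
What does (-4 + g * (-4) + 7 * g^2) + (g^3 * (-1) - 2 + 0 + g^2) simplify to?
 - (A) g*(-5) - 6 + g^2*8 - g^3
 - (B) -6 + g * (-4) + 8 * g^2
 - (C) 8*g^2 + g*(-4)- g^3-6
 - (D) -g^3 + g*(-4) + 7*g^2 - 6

Adding the polynomials and combining like terms:
(-4 + g*(-4) + 7*g^2) + (g^3*(-1) - 2 + 0 + g^2)
= 8*g^2 + g*(-4)- g^3-6
C) 8*g^2 + g*(-4)- g^3-6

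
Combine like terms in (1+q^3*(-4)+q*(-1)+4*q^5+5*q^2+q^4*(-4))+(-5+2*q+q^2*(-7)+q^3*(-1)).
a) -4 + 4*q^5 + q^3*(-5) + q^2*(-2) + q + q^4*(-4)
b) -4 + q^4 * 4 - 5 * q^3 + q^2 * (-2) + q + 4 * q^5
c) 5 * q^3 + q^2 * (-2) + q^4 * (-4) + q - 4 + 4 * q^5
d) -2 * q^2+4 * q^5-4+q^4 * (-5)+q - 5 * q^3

Adding the polynomials and combining like terms:
(1 + q^3*(-4) + q*(-1) + 4*q^5 + 5*q^2 + q^4*(-4)) + (-5 + 2*q + q^2*(-7) + q^3*(-1))
= -4 + 4*q^5 + q^3*(-5) + q^2*(-2) + q + q^4*(-4)
a) -4 + 4*q^5 + q^3*(-5) + q^2*(-2) + q + q^4*(-4)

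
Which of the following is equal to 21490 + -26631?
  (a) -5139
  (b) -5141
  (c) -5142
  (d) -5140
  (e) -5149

21490 + -26631 = -5141
b) -5141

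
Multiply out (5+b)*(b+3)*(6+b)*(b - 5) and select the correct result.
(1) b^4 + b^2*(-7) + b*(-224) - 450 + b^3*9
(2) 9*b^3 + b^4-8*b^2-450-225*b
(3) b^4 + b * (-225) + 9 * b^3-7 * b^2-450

Expanding (5+b)*(b+3)*(6+b)*(b - 5):
= b^4 + b * (-225) + 9 * b^3-7 * b^2-450
3) b^4 + b * (-225) + 9 * b^3-7 * b^2-450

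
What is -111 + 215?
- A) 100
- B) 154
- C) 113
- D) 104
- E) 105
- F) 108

-111 + 215 = 104
D) 104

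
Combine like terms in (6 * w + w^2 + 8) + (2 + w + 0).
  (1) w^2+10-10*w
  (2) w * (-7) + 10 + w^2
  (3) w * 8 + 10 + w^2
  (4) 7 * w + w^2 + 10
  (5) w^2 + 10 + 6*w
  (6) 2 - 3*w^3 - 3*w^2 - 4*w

Adding the polynomials and combining like terms:
(6*w + w^2 + 8) + (2 + w + 0)
= 7 * w + w^2 + 10
4) 7 * w + w^2 + 10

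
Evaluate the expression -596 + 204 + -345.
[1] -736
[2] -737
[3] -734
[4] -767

First: -596 + 204 = -392
Then: -392 + -345 = -737
2) -737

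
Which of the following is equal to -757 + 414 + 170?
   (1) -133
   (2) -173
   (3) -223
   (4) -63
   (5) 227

First: -757 + 414 = -343
Then: -343 + 170 = -173
2) -173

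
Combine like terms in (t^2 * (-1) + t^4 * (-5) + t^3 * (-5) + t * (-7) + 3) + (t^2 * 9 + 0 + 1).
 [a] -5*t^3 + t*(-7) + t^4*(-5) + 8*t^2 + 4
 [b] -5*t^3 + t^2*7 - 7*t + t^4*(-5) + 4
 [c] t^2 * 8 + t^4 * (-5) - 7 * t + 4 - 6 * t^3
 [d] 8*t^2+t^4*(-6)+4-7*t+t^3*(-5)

Adding the polynomials and combining like terms:
(t^2*(-1) + t^4*(-5) + t^3*(-5) + t*(-7) + 3) + (t^2*9 + 0 + 1)
= -5*t^3 + t*(-7) + t^4*(-5) + 8*t^2 + 4
a) -5*t^3 + t*(-7) + t^4*(-5) + 8*t^2 + 4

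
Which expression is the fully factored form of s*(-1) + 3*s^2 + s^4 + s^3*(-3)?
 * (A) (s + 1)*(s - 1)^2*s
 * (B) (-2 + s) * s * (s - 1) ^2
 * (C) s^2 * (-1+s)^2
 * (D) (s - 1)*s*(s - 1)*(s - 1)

We need to factor s*(-1) + 3*s^2 + s^4 + s^3*(-3).
The factored form is (s - 1)*s*(s - 1)*(s - 1).
D) (s - 1)*s*(s - 1)*(s - 1)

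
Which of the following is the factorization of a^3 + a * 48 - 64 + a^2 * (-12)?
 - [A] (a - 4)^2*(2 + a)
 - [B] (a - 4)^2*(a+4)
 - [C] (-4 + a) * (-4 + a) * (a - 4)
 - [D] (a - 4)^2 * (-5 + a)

We need to factor a^3 + a * 48 - 64 + a^2 * (-12).
The factored form is (-4 + a) * (-4 + a) * (a - 4).
C) (-4 + a) * (-4 + a) * (a - 4)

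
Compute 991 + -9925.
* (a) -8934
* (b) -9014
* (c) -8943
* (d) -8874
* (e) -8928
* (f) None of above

991 + -9925 = -8934
a) -8934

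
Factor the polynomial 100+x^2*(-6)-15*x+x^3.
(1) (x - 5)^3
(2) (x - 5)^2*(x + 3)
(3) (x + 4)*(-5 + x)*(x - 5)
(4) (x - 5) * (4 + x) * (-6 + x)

We need to factor 100+x^2*(-6)-15*x+x^3.
The factored form is (x + 4)*(-5 + x)*(x - 5).
3) (x + 4)*(-5 + x)*(x - 5)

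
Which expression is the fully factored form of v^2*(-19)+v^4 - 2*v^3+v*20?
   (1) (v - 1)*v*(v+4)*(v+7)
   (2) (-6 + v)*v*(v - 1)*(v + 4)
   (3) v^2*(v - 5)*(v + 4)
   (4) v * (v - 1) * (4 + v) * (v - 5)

We need to factor v^2*(-19)+v^4 - 2*v^3+v*20.
The factored form is v * (v - 1) * (4 + v) * (v - 5).
4) v * (v - 1) * (4 + v) * (v - 5)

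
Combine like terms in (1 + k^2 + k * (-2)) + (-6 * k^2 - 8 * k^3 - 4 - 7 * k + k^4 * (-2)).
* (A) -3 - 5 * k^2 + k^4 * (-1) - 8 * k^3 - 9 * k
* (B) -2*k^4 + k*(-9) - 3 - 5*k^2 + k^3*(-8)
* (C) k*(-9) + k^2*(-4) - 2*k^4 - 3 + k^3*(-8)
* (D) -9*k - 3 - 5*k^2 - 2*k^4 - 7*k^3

Adding the polynomials and combining like terms:
(1 + k^2 + k*(-2)) + (-6*k^2 - 8*k^3 - 4 - 7*k + k^4*(-2))
= -2*k^4 + k*(-9) - 3 - 5*k^2 + k^3*(-8)
B) -2*k^4 + k*(-9) - 3 - 5*k^2 + k^3*(-8)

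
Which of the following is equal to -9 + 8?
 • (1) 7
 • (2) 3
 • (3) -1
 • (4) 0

-9 + 8 = -1
3) -1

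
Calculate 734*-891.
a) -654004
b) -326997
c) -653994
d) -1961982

734 * -891 = -653994
c) -653994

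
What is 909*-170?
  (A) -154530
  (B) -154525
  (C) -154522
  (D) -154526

909 * -170 = -154530
A) -154530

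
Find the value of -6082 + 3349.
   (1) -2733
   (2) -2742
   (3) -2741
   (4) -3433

-6082 + 3349 = -2733
1) -2733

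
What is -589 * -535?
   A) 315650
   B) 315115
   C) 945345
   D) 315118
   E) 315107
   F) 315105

-589 * -535 = 315115
B) 315115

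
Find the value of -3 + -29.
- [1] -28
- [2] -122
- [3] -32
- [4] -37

-3 + -29 = -32
3) -32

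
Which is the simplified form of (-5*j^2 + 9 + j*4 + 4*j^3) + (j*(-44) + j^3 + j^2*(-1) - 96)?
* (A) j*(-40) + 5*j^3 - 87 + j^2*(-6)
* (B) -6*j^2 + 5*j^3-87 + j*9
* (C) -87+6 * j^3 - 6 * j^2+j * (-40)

Adding the polynomials and combining like terms:
(-5*j^2 + 9 + j*4 + 4*j^3) + (j*(-44) + j^3 + j^2*(-1) - 96)
= j*(-40) + 5*j^3 - 87 + j^2*(-6)
A) j*(-40) + 5*j^3 - 87 + j^2*(-6)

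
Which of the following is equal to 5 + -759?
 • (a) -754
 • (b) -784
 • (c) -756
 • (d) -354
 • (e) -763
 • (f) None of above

5 + -759 = -754
a) -754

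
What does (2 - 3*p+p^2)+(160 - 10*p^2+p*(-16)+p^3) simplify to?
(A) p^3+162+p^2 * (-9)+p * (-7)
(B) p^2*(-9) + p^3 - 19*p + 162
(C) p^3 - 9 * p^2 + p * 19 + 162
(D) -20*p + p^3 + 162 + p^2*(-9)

Adding the polynomials and combining like terms:
(2 - 3*p + p^2) + (160 - 10*p^2 + p*(-16) + p^3)
= p^2*(-9) + p^3 - 19*p + 162
B) p^2*(-9) + p^3 - 19*p + 162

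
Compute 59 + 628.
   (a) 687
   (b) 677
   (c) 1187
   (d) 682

59 + 628 = 687
a) 687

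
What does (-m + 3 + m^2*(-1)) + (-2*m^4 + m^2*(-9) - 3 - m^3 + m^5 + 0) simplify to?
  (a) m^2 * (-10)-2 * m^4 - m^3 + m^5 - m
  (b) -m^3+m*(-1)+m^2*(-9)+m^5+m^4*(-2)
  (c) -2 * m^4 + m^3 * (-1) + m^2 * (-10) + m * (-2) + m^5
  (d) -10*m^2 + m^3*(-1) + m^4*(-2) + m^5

Adding the polynomials and combining like terms:
(-m + 3 + m^2*(-1)) + (-2*m^4 + m^2*(-9) - 3 - m^3 + m^5 + 0)
= m^2 * (-10)-2 * m^4 - m^3 + m^5 - m
a) m^2 * (-10)-2 * m^4 - m^3 + m^5 - m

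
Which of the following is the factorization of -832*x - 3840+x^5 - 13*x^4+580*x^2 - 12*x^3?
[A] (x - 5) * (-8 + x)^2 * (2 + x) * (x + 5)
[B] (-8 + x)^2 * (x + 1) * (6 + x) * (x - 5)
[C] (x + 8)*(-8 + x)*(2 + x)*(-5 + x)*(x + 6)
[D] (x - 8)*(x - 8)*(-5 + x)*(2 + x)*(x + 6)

We need to factor -832*x - 3840+x^5 - 13*x^4+580*x^2 - 12*x^3.
The factored form is (x - 8)*(x - 8)*(-5 + x)*(2 + x)*(x + 6).
D) (x - 8)*(x - 8)*(-5 + x)*(2 + x)*(x + 6)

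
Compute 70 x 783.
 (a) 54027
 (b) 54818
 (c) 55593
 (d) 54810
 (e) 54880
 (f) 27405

70 * 783 = 54810
d) 54810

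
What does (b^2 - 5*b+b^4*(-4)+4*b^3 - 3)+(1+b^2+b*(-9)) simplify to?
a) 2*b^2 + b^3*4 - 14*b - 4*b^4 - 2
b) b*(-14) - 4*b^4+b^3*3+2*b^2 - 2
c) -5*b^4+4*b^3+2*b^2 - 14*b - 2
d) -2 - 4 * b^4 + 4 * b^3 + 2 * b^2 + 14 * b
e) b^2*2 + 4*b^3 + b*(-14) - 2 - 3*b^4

Adding the polynomials and combining like terms:
(b^2 - 5*b + b^4*(-4) + 4*b^3 - 3) + (1 + b^2 + b*(-9))
= 2*b^2 + b^3*4 - 14*b - 4*b^4 - 2
a) 2*b^2 + b^3*4 - 14*b - 4*b^4 - 2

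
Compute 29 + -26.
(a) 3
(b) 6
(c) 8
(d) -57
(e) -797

29 + -26 = 3
a) 3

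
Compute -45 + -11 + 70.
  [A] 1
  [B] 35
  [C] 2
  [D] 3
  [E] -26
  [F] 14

First: -45 + -11 = -56
Then: -56 + 70 = 14
F) 14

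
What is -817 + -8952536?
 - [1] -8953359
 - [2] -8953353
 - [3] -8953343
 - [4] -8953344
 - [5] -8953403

-817 + -8952536 = -8953353
2) -8953353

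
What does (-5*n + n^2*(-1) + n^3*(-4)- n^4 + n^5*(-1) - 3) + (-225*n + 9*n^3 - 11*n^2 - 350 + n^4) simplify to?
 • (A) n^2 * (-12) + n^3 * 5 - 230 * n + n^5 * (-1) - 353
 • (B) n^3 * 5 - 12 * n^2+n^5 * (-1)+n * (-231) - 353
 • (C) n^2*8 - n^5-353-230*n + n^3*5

Adding the polynomials and combining like terms:
(-5*n + n^2*(-1) + n^3*(-4) - n^4 + n^5*(-1) - 3) + (-225*n + 9*n^3 - 11*n^2 - 350 + n^4)
= n^2 * (-12) + n^3 * 5 - 230 * n + n^5 * (-1) - 353
A) n^2 * (-12) + n^3 * 5 - 230 * n + n^5 * (-1) - 353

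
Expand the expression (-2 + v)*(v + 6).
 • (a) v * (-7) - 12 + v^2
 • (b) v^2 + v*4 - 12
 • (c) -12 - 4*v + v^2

Expanding (-2 + v)*(v + 6):
= v^2 + v*4 - 12
b) v^2 + v*4 - 12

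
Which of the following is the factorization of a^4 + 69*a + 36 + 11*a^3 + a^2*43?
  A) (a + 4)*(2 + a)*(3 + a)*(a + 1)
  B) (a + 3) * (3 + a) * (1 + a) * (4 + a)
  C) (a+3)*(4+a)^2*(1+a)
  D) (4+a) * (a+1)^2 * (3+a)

We need to factor a^4 + 69*a + 36 + 11*a^3 + a^2*43.
The factored form is (a + 3) * (3 + a) * (1 + a) * (4 + a).
B) (a + 3) * (3 + a) * (1 + a) * (4 + a)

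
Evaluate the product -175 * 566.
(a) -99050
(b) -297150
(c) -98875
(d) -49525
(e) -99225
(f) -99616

-175 * 566 = -99050
a) -99050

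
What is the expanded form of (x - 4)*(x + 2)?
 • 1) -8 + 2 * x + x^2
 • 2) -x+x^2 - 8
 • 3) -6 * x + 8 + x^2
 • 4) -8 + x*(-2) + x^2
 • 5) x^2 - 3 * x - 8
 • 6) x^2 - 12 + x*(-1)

Expanding (x - 4)*(x + 2):
= -8 + x*(-2) + x^2
4) -8 + x*(-2) + x^2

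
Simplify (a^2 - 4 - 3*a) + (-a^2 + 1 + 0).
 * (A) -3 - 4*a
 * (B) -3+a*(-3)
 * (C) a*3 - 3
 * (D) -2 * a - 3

Adding the polynomials and combining like terms:
(a^2 - 4 - 3*a) + (-a^2 + 1 + 0)
= -3+a*(-3)
B) -3+a*(-3)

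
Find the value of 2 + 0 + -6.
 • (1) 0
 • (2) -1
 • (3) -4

First: 2 + 0 = 2
Then: 2 + -6 = -4
3) -4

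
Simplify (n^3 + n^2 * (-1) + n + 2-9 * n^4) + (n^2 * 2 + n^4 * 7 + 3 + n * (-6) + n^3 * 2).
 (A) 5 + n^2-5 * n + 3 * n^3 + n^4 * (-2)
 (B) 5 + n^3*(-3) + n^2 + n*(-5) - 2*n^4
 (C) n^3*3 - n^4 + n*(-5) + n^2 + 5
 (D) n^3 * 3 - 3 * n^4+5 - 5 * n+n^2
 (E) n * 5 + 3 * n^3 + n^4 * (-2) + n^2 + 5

Adding the polynomials and combining like terms:
(n^3 + n^2*(-1) + n + 2 - 9*n^4) + (n^2*2 + n^4*7 + 3 + n*(-6) + n^3*2)
= 5 + n^2-5 * n + 3 * n^3 + n^4 * (-2)
A) 5 + n^2-5 * n + 3 * n^3 + n^4 * (-2)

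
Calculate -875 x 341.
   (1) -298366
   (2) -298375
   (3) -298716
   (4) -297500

-875 * 341 = -298375
2) -298375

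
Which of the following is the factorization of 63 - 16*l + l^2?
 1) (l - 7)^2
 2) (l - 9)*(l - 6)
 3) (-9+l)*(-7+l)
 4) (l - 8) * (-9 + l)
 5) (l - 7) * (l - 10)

We need to factor 63 - 16*l + l^2.
The factored form is (-9+l)*(-7+l).
3) (-9+l)*(-7+l)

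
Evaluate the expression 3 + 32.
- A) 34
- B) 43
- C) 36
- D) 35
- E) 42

3 + 32 = 35
D) 35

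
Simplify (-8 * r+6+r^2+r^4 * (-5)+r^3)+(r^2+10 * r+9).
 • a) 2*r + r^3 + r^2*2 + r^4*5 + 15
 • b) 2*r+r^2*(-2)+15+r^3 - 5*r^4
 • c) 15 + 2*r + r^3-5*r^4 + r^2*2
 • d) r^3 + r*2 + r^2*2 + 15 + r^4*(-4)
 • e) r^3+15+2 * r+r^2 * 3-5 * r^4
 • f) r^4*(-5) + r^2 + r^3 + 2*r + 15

Adding the polynomials and combining like terms:
(-8*r + 6 + r^2 + r^4*(-5) + r^3) + (r^2 + 10*r + 9)
= 15 + 2*r + r^3-5*r^4 + r^2*2
c) 15 + 2*r + r^3-5*r^4 + r^2*2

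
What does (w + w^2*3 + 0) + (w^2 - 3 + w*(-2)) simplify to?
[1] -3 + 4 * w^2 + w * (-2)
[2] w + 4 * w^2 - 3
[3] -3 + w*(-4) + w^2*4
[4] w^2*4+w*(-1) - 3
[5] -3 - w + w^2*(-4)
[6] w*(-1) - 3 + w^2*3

Adding the polynomials and combining like terms:
(w + w^2*3 + 0) + (w^2 - 3 + w*(-2))
= w^2*4+w*(-1) - 3
4) w^2*4+w*(-1) - 3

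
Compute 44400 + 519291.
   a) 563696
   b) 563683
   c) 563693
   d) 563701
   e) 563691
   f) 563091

44400 + 519291 = 563691
e) 563691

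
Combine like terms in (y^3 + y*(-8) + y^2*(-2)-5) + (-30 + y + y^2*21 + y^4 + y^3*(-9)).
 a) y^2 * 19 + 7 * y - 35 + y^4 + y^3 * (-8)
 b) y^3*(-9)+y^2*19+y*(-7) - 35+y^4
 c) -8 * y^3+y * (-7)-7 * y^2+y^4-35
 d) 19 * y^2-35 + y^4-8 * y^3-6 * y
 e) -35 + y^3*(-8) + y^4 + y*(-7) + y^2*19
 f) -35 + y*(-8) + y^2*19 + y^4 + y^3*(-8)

Adding the polynomials and combining like terms:
(y^3 + y*(-8) + y^2*(-2) - 5) + (-30 + y + y^2*21 + y^4 + y^3*(-9))
= -35 + y^3*(-8) + y^4 + y*(-7) + y^2*19
e) -35 + y^3*(-8) + y^4 + y*(-7) + y^2*19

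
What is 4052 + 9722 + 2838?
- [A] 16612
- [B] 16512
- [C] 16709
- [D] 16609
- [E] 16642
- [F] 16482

First: 4052 + 9722 = 13774
Then: 13774 + 2838 = 16612
A) 16612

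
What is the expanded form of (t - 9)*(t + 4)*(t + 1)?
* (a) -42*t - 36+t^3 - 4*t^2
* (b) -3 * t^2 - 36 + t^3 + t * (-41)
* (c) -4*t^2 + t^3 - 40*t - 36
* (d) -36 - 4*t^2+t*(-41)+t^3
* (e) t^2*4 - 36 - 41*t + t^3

Expanding (t - 9)*(t + 4)*(t + 1):
= -36 - 4*t^2+t*(-41)+t^3
d) -36 - 4*t^2+t*(-41)+t^3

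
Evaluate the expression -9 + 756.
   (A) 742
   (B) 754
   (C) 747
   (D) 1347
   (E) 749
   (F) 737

-9 + 756 = 747
C) 747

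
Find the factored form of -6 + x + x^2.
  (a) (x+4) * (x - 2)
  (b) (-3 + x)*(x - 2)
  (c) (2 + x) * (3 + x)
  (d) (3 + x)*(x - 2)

We need to factor -6 + x + x^2.
The factored form is (3 + x)*(x - 2).
d) (3 + x)*(x - 2)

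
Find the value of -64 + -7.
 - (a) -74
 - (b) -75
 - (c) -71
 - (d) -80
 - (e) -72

-64 + -7 = -71
c) -71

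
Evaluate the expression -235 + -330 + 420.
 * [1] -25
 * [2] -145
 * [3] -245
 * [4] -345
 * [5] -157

First: -235 + -330 = -565
Then: -565 + 420 = -145
2) -145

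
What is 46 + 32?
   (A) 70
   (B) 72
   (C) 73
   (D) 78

46 + 32 = 78
D) 78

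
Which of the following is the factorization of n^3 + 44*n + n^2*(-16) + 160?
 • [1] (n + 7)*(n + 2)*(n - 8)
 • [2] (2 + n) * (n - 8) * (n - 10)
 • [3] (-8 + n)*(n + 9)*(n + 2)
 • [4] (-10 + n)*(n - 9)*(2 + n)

We need to factor n^3 + 44*n + n^2*(-16) + 160.
The factored form is (2 + n) * (n - 8) * (n - 10).
2) (2 + n) * (n - 8) * (n - 10)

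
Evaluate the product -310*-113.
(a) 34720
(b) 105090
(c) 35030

-310 * -113 = 35030
c) 35030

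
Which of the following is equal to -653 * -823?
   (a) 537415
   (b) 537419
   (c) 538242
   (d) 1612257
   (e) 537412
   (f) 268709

-653 * -823 = 537419
b) 537419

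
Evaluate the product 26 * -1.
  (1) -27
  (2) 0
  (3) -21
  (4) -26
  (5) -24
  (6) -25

26 * -1 = -26
4) -26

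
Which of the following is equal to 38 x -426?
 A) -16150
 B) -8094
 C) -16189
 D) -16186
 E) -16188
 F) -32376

38 * -426 = -16188
E) -16188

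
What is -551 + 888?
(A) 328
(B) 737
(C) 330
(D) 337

-551 + 888 = 337
D) 337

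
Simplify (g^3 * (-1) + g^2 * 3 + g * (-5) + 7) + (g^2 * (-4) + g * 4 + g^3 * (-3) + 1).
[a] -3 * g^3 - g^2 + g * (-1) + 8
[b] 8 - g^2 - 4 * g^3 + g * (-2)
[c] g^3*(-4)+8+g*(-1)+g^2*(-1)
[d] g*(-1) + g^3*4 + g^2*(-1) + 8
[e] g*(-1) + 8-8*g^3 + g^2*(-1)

Adding the polynomials and combining like terms:
(g^3*(-1) + g^2*3 + g*(-5) + 7) + (g^2*(-4) + g*4 + g^3*(-3) + 1)
= g^3*(-4)+8+g*(-1)+g^2*(-1)
c) g^3*(-4)+8+g*(-1)+g^2*(-1)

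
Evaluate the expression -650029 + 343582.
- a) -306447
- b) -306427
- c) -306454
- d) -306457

-650029 + 343582 = -306447
a) -306447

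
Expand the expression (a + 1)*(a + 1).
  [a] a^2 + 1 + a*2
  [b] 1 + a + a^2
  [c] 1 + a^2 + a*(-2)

Expanding (a + 1)*(a + 1):
= a^2 + 1 + a*2
a) a^2 + 1 + a*2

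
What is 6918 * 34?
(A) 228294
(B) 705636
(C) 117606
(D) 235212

6918 * 34 = 235212
D) 235212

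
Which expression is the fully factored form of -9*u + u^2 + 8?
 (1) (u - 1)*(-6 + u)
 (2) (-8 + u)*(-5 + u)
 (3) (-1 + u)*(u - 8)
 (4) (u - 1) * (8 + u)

We need to factor -9*u + u^2 + 8.
The factored form is (-1 + u)*(u - 8).
3) (-1 + u)*(u - 8)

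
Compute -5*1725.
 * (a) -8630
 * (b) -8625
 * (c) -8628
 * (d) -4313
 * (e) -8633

-5 * 1725 = -8625
b) -8625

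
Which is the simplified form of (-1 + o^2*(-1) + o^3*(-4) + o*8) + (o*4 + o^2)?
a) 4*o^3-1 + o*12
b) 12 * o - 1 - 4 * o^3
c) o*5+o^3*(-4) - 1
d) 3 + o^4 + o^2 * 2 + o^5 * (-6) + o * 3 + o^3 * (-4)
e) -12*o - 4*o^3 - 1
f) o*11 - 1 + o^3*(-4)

Adding the polynomials and combining like terms:
(-1 + o^2*(-1) + o^3*(-4) + o*8) + (o*4 + o^2)
= 12 * o - 1 - 4 * o^3
b) 12 * o - 1 - 4 * o^3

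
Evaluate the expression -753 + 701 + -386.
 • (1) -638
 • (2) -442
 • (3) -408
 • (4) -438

First: -753 + 701 = -52
Then: -52 + -386 = -438
4) -438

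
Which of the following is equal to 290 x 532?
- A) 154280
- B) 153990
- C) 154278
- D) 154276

290 * 532 = 154280
A) 154280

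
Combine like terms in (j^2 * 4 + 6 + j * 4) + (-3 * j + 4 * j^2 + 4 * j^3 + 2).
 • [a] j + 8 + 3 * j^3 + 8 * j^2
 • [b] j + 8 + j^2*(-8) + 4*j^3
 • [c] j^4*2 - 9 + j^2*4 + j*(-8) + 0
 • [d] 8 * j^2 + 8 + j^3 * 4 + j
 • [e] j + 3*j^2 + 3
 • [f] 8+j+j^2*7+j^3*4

Adding the polynomials and combining like terms:
(j^2*4 + 6 + j*4) + (-3*j + 4*j^2 + 4*j^3 + 2)
= 8 * j^2 + 8 + j^3 * 4 + j
d) 8 * j^2 + 8 + j^3 * 4 + j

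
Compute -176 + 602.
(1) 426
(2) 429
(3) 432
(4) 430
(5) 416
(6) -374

-176 + 602 = 426
1) 426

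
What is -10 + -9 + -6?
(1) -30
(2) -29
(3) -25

First: -10 + -9 = -19
Then: -19 + -6 = -25
3) -25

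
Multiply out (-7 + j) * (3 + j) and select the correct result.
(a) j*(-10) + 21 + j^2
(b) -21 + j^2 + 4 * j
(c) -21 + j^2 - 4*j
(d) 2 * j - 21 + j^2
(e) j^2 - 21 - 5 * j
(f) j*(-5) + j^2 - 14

Expanding (-7 + j) * (3 + j):
= -21 + j^2 - 4*j
c) -21 + j^2 - 4*j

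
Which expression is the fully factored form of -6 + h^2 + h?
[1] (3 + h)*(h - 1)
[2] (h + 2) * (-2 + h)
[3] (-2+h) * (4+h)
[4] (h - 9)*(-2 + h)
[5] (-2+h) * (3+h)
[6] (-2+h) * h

We need to factor -6 + h^2 + h.
The factored form is (-2+h) * (3+h).
5) (-2+h) * (3+h)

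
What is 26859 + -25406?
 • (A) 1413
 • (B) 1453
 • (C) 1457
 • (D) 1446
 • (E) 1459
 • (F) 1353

26859 + -25406 = 1453
B) 1453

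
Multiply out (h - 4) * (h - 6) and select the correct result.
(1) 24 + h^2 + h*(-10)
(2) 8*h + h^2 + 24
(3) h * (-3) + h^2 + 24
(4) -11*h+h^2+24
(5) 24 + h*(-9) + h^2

Expanding (h - 4) * (h - 6):
= 24 + h^2 + h*(-10)
1) 24 + h^2 + h*(-10)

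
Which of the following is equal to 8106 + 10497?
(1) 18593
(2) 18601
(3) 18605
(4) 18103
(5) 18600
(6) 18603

8106 + 10497 = 18603
6) 18603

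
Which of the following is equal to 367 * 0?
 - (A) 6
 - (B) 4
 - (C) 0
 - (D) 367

367 * 0 = 0
C) 0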